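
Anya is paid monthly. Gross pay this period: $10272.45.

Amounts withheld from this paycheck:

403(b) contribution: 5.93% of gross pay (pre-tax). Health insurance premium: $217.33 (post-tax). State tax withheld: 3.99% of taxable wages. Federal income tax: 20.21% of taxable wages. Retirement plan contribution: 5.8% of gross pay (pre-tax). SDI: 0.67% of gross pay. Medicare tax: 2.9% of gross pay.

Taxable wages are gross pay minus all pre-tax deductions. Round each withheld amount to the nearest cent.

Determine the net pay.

403(b) contribution: $10272.45 × 0.0593 = $609.16
Retirement plan contribution: $10272.45 × 0.058 = $595.80
Pre-tax total = $609.16 + $595.80 = $1204.96
Taxable wages = $10272.45 − $1204.96 = $9067.49
State tax withheld: $9067.49 × 0.0399 = $361.79
Federal income tax: $9067.49 × 0.2021 = $1832.54
Medicare tax: $10272.45 × 0.029 = $297.90
SDI: $10272.45 × 0.0067 = $68.83
Health insurance premium: $217.33
Total deductions = $609.16 + $595.80 + $361.79 + $1832.54 + $297.90 + $68.83 + $217.33 = $3983.35
Net pay = $10272.45 − $3983.35 = $6289.10

$6289.10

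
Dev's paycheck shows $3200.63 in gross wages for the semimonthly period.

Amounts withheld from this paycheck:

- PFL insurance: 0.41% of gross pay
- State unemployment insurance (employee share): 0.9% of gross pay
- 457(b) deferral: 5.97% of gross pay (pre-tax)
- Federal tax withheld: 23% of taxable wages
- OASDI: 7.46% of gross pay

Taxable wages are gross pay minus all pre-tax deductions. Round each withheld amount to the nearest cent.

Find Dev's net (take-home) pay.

$2036.65

457(b) deferral: $3200.63 × 0.0597 = $191.08
Taxable wages = $3200.63 − $191.08 = $3009.55
Federal tax withheld: $3009.55 × 0.23 = $692.20
OASDI: $3200.63 × 0.0746 = $238.77
State unemployment insurance (employee share): $3200.63 × 0.009 = $28.81
PFL insurance: $3200.63 × 0.0041 = $13.12
Total deductions = $191.08 + $692.20 + $238.77 + $28.81 + $13.12 = $1163.98
Net pay = $3200.63 − $1163.98 = $2036.65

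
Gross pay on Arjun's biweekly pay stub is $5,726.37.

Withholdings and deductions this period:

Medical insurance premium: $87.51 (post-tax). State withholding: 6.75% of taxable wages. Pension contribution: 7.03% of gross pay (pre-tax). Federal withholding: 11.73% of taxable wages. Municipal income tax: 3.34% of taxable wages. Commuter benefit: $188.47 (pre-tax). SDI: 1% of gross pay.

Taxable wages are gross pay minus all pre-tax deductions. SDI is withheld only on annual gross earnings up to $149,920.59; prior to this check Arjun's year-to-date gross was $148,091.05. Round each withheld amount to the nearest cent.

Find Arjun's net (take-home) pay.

Commuter benefit: $188.47
Pension contribution: $5,726.37 × 0.0703 = $402.56
Pre-tax total = $188.47 + $402.56 = $591.03
Taxable wages = $5,726.37 − $591.03 = $5,135.34
Municipal income tax: $5,135.34 × 0.0334 = $171.52
State withholding: $5,135.34 × 0.0675 = $346.64
Federal withholding: $5,135.34 × 0.1173 = $602.38
SDI: only $149,920.59 − $148,091.05 = $1,829.54 of this check is subject → $1,829.54 × 0.01 = $18.30
Medical insurance premium: $87.51
Total deductions = $188.47 + $402.56 + $171.52 + $346.64 + $602.38 + $18.30 + $87.51 = $1,817.38
Net pay = $5,726.37 − $1,817.38 = $3,908.99

$3,908.99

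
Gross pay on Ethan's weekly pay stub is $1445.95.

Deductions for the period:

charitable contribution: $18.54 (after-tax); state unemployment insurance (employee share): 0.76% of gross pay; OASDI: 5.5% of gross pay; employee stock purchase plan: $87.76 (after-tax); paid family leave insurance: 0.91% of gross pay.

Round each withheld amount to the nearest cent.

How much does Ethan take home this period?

State unemployment insurance (employee share): $1445.95 × 0.0076 = $10.99
Paid family leave insurance: $1445.95 × 0.0091 = $13.16
OASDI: $1445.95 × 0.055 = $79.53
Employee stock purchase plan: $87.76
Charitable contribution: $18.54
Total deductions = $10.99 + $13.16 + $79.53 + $87.76 + $18.54 = $209.98
Net pay = $1445.95 − $209.98 = $1235.97

$1235.97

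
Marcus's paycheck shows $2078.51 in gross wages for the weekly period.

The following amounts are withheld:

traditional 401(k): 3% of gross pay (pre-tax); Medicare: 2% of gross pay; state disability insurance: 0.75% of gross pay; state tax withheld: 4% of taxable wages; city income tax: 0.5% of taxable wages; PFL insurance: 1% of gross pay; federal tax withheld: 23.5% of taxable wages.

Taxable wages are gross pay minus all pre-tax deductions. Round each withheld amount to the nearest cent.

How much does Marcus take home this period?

$1373.67

Traditional 401(k): $2078.51 × 0.03 = $62.36
Taxable wages = $2078.51 − $62.36 = $2016.15
State tax withheld: $2016.15 × 0.04 = $80.65
City income tax: $2016.15 × 0.005 = $10.08
Federal tax withheld: $2016.15 × 0.235 = $473.80
Medicare: $2078.51 × 0.02 = $41.57
State disability insurance: $2078.51 × 0.0075 = $15.59
PFL insurance: $2078.51 × 0.01 = $20.79
Total deductions = $62.36 + $80.65 + $10.08 + $473.80 + $41.57 + $15.59 + $20.79 = $704.84
Net pay = $2078.51 − $704.84 = $1373.67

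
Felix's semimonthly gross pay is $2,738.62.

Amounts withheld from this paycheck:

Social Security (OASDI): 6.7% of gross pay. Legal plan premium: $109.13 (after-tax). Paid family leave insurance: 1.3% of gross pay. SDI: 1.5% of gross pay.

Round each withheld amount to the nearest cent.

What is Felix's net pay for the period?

$2,369.32

Paid family leave insurance: $2,738.62 × 0.013 = $35.60
Social Security (OASDI): $2,738.62 × 0.067 = $183.49
SDI: $2,738.62 × 0.015 = $41.08
Legal plan premium: $109.13
Total deductions = $35.60 + $183.49 + $41.08 + $109.13 = $369.30
Net pay = $2,738.62 − $369.30 = $2,369.32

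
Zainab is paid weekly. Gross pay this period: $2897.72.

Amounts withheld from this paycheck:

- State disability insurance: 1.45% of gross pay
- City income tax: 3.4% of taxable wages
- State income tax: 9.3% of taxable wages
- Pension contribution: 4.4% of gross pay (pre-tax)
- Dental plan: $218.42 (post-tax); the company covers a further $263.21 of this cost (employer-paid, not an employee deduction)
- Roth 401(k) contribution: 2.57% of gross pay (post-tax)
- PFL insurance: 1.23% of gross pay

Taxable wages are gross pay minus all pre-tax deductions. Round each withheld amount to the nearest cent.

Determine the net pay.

Pension contribution: $2897.72 × 0.044 = $127.50
Taxable wages = $2897.72 − $127.50 = $2770.22
State income tax: $2770.22 × 0.093 = $257.63
City income tax: $2770.22 × 0.034 = $94.19
PFL insurance: $2897.72 × 0.0123 = $35.64
State disability insurance: $2897.72 × 0.0145 = $42.02
Dental plan: $218.42
Roth 401(k) contribution: $2897.72 × 0.0257 = $74.47
(Employer's $263.21 toward dental plan is not withheld from the employee.)
Total deductions = $127.50 + $257.63 + $94.19 + $35.64 + $42.02 + $218.42 + $74.47 = $849.87
Net pay = $2897.72 − $849.87 = $2047.85

$2047.85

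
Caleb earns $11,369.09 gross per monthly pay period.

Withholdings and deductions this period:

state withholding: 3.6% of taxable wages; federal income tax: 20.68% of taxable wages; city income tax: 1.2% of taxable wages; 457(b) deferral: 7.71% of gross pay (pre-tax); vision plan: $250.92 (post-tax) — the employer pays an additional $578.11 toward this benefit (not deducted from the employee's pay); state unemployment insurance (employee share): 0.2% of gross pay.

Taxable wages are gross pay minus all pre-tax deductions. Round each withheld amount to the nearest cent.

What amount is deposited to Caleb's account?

$7,545.37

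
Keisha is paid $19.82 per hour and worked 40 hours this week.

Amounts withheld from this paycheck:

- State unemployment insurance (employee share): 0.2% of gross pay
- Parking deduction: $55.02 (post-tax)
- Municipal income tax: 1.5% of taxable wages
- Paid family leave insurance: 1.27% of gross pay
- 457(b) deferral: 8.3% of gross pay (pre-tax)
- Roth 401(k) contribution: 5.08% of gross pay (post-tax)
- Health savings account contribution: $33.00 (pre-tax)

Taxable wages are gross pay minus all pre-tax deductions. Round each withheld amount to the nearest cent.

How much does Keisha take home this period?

$576.64

Gross pay: 40 × $19.82 = $792.80
457(b) deferral: $792.80 × 0.083 = $65.80
Health savings account contribution: $33.00
Pre-tax total = $65.80 + $33.00 = $98.80
Taxable wages = $792.80 − $98.80 = $694.00
Municipal income tax: $694.00 × 0.015 = $10.41
Paid family leave insurance: $792.80 × 0.0127 = $10.07
State unemployment insurance (employee share): $792.80 × 0.002 = $1.59
Parking deduction: $55.02
Roth 401(k) contribution: $792.80 × 0.0508 = $40.27
Total deductions = $65.80 + $33.00 + $10.41 + $10.07 + $1.59 + $55.02 + $40.27 = $216.16
Net pay = $792.80 − $216.16 = $576.64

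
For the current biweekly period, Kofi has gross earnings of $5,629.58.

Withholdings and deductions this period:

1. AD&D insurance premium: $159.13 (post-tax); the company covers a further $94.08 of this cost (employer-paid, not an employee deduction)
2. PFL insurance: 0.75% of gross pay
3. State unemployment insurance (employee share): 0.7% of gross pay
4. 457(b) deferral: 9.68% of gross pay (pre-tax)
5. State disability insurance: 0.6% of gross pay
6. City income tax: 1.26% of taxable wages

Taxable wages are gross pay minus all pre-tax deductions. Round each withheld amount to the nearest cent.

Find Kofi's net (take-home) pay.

$4,746.03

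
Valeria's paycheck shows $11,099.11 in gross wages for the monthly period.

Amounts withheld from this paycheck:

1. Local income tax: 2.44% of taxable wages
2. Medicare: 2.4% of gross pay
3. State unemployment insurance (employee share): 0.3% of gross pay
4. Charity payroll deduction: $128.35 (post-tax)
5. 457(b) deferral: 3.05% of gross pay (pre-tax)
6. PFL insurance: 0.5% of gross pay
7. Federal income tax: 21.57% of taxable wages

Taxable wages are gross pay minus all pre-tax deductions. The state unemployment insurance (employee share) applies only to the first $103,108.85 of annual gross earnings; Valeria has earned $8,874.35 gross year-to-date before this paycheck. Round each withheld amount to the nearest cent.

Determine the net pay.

$7,693.44

457(b) deferral: $11,099.11 × 0.0305 = $338.52
Taxable wages = $11,099.11 − $338.52 = $10,760.59
Local income tax: $10,760.59 × 0.0244 = $262.56
Federal income tax: $10,760.59 × 0.2157 = $2,321.06
Medicare: $11,099.11 × 0.024 = $266.38
PFL insurance: $11,099.11 × 0.005 = $55.50
State unemployment insurance (employee share): cap not yet reached, full $11,099.11 is subject → $11,099.11 × 0.003 = $33.30
Charity payroll deduction: $128.35
Total deductions = $338.52 + $262.56 + $2,321.06 + $266.38 + $55.50 + $33.30 + $128.35 = $3,405.67
Net pay = $11,099.11 − $3,405.67 = $7,693.44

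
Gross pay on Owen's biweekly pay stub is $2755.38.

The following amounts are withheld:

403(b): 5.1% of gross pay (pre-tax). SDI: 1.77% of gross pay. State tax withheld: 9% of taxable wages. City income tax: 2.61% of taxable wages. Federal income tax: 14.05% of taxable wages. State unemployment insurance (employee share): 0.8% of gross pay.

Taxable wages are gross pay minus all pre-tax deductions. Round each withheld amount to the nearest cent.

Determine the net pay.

$1873.07

403(b): $2755.38 × 0.051 = $140.52
Taxable wages = $2755.38 − $140.52 = $2614.86
Federal income tax: $2614.86 × 0.1405 = $367.39
State tax withheld: $2614.86 × 0.09 = $235.34
City income tax: $2614.86 × 0.0261 = $68.25
State unemployment insurance (employee share): $2755.38 × 0.008 = $22.04
SDI: $2755.38 × 0.0177 = $48.77
Total deductions = $140.52 + $367.39 + $235.34 + $68.25 + $22.04 + $48.77 = $882.31
Net pay = $2755.38 − $882.31 = $1873.07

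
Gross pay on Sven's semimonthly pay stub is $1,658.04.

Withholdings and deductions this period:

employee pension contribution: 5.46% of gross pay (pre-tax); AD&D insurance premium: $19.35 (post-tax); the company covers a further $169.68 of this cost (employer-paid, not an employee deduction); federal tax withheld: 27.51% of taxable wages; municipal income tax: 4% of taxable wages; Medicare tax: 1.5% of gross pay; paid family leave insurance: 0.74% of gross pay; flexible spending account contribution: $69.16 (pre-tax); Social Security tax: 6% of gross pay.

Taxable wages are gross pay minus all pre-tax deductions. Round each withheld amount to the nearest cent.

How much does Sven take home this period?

$870.25

Employee pension contribution: $1,658.04 × 0.0546 = $90.53
Flexible spending account contribution: $69.16
Pre-tax total = $90.53 + $69.16 = $159.69
Taxable wages = $1,658.04 − $159.69 = $1,498.35
Federal tax withheld: $1,498.35 × 0.2751 = $412.20
Municipal income tax: $1,498.35 × 0.04 = $59.93
Medicare tax: $1,658.04 × 0.015 = $24.87
Paid family leave insurance: $1,658.04 × 0.0074 = $12.27
Social Security tax: $1,658.04 × 0.06 = $99.48
AD&D insurance premium: $19.35
(Employer's $169.68 toward AD&D insurance premium is not withheld from the employee.)
Total deductions = $90.53 + $69.16 + $412.20 + $59.93 + $24.87 + $12.27 + $99.48 + $19.35 = $787.79
Net pay = $1,658.04 − $787.79 = $870.25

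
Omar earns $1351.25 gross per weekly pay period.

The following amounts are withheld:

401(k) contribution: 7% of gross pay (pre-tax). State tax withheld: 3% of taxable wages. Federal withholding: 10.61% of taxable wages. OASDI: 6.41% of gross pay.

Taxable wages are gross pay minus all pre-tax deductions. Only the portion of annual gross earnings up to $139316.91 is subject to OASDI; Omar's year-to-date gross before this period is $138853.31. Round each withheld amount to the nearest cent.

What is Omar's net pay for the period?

$1055.91

401(k) contribution: $1351.25 × 0.07 = $94.59
Taxable wages = $1351.25 − $94.59 = $1256.66
State tax withheld: $1256.66 × 0.03 = $37.70
Federal withholding: $1256.66 × 0.1061 = $133.33
OASDI: only $139316.91 − $138853.31 = $463.60 of this check is subject → $463.60 × 0.0641 = $29.72
Total deductions = $94.59 + $37.70 + $133.33 + $29.72 = $295.34
Net pay = $1351.25 − $295.34 = $1055.91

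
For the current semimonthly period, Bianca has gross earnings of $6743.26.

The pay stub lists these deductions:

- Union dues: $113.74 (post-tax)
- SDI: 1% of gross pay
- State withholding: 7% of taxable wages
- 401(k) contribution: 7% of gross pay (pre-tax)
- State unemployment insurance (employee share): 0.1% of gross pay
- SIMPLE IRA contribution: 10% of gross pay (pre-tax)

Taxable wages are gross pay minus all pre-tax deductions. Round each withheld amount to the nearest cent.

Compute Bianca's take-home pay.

$5017.21

SIMPLE IRA contribution: $6743.26 × 0.1 = $674.33
401(k) contribution: $6743.26 × 0.07 = $472.03
Pre-tax total = $674.33 + $472.03 = $1146.36
Taxable wages = $6743.26 − $1146.36 = $5596.90
State withholding: $5596.90 × 0.07 = $391.78
State unemployment insurance (employee share): $6743.26 × 0.001 = $6.74
SDI: $6743.26 × 0.01 = $67.43
Union dues: $113.74
Total deductions = $674.33 + $472.03 + $391.78 + $6.74 + $67.43 + $113.74 = $1726.05
Net pay = $6743.26 − $1726.05 = $5017.21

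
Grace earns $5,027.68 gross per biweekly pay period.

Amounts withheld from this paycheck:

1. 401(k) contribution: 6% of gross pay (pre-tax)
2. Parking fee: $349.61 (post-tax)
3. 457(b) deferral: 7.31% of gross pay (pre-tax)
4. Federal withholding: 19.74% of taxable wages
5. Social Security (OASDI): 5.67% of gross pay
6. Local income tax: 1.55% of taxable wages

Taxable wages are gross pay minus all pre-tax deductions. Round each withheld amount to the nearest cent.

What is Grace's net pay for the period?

$2,795.89

457(b) deferral: $5,027.68 × 0.0731 = $367.52
401(k) contribution: $5,027.68 × 0.06 = $301.66
Pre-tax total = $367.52 + $301.66 = $669.18
Taxable wages = $5,027.68 − $669.18 = $4,358.50
Local income tax: $4,358.50 × 0.0155 = $67.56
Federal withholding: $4,358.50 × 0.1974 = $860.37
Social Security (OASDI): $5,027.68 × 0.0567 = $285.07
Parking fee: $349.61
Total deductions = $367.52 + $301.66 + $67.56 + $860.37 + $285.07 + $349.61 = $2,231.79
Net pay = $5,027.68 − $2,231.79 = $2,795.89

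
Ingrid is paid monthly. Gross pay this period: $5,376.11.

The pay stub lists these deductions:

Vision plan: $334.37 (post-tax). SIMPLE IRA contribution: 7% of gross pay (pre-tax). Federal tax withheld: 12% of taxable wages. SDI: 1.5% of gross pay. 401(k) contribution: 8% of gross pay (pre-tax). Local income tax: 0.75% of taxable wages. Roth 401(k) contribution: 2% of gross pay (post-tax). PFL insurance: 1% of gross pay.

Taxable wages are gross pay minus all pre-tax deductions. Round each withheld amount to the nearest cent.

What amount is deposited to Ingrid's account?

$3,410.77

401(k) contribution: $5,376.11 × 0.08 = $430.09
SIMPLE IRA contribution: $5,376.11 × 0.07 = $376.33
Pre-tax total = $430.09 + $376.33 = $806.42
Taxable wages = $5,376.11 − $806.42 = $4,569.69
Local income tax: $4,569.69 × 0.0075 = $34.27
Federal tax withheld: $4,569.69 × 0.12 = $548.36
SDI: $5,376.11 × 0.015 = $80.64
PFL insurance: $5,376.11 × 0.01 = $53.76
Vision plan: $334.37
Roth 401(k) contribution: $5,376.11 × 0.02 = $107.52
Total deductions = $430.09 + $376.33 + $34.27 + $548.36 + $80.64 + $53.76 + $334.37 + $107.52 = $1,965.34
Net pay = $5,376.11 − $1,965.34 = $3,410.77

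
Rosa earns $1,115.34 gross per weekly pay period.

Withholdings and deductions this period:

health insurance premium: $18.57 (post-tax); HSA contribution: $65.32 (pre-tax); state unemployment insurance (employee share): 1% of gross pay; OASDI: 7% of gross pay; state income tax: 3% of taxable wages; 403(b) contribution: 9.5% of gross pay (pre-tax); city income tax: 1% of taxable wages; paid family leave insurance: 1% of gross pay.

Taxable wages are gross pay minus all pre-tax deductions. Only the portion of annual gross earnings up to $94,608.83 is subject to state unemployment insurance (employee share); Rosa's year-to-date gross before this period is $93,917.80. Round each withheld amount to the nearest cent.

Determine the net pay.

$791.60

403(b) contribution: $1,115.34 × 0.095 = $105.96
HSA contribution: $65.32
Pre-tax total = $105.96 + $65.32 = $171.28
Taxable wages = $1,115.34 − $171.28 = $944.06
State income tax: $944.06 × 0.03 = $28.32
City income tax: $944.06 × 0.01 = $9.44
OASDI: $1,115.34 × 0.07 = $78.07
Paid family leave insurance: $1,115.34 × 0.01 = $11.15
State unemployment insurance (employee share): only $94,608.83 − $93,917.80 = $691.03 of this check is subject → $691.03 × 0.01 = $6.91
Health insurance premium: $18.57
Total deductions = $105.96 + $65.32 + $28.32 + $9.44 + $78.07 + $11.15 + $6.91 + $18.57 = $323.74
Net pay = $1,115.34 − $323.74 = $791.60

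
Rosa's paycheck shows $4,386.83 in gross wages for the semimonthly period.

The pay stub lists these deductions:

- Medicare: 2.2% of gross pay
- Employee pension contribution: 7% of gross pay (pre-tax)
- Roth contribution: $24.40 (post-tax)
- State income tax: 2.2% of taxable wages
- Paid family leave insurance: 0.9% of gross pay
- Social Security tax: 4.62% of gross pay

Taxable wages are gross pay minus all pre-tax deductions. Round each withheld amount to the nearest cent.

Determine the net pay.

$3,626.94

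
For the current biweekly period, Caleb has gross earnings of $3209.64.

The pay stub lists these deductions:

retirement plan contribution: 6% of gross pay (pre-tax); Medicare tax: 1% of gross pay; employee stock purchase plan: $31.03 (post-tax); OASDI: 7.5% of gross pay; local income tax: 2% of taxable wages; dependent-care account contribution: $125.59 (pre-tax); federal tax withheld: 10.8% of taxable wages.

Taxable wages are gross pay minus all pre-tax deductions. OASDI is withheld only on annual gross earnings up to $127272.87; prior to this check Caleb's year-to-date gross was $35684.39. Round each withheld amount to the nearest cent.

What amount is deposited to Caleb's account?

Dependent-care account contribution: $125.59
Retirement plan contribution: $3209.64 × 0.06 = $192.58
Pre-tax total = $125.59 + $192.58 = $318.17
Taxable wages = $3209.64 − $318.17 = $2891.47
Local income tax: $2891.47 × 0.02 = $57.83
Federal tax withheld: $2891.47 × 0.108 = $312.28
Medicare tax: $3209.64 × 0.01 = $32.10
OASDI: cap not yet reached, full $3209.64 is subject → $3209.64 × 0.075 = $240.72
Employee stock purchase plan: $31.03
Total deductions = $125.59 + $192.58 + $57.83 + $312.28 + $32.10 + $240.72 + $31.03 = $992.13
Net pay = $3209.64 − $992.13 = $2217.51

$2217.51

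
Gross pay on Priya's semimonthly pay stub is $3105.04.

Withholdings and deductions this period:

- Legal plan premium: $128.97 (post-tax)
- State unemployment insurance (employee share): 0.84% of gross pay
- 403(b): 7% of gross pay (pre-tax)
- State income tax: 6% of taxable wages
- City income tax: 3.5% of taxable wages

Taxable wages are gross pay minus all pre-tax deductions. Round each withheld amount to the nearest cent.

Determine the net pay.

$2458.31

403(b): $3105.04 × 0.07 = $217.35
Taxable wages = $3105.04 − $217.35 = $2887.69
City income tax: $2887.69 × 0.035 = $101.07
State income tax: $2887.69 × 0.06 = $173.26
State unemployment insurance (employee share): $3105.04 × 0.0084 = $26.08
Legal plan premium: $128.97
Total deductions = $217.35 + $101.07 + $173.26 + $26.08 + $128.97 = $646.73
Net pay = $3105.04 − $646.73 = $2458.31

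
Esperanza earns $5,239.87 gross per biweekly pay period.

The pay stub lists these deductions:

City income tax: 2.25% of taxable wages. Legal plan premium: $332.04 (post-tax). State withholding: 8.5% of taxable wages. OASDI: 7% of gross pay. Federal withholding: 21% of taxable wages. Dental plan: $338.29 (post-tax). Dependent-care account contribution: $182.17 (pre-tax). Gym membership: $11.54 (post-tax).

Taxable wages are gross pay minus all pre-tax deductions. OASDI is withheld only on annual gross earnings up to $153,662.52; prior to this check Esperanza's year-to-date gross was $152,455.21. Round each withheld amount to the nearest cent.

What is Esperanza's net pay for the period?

$2,685.50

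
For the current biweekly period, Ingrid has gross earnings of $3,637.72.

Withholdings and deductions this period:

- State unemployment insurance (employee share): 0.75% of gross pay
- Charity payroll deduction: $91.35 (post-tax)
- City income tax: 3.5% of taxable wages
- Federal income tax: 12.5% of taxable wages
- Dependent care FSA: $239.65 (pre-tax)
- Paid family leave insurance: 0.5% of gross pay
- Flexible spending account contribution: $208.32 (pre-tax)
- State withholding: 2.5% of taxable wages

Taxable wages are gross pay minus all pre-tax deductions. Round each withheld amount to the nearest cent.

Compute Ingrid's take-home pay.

$2,462.83

Flexible spending account contribution: $208.32
Dependent care FSA: $239.65
Pre-tax total = $208.32 + $239.65 = $447.97
Taxable wages = $3,637.72 − $447.97 = $3,189.75
Federal income tax: $3,189.75 × 0.125 = $398.72
City income tax: $3,189.75 × 0.035 = $111.64
State withholding: $3,189.75 × 0.025 = $79.74
Paid family leave insurance: $3,637.72 × 0.005 = $18.19
State unemployment insurance (employee share): $3,637.72 × 0.0075 = $27.28
Charity payroll deduction: $91.35
Total deductions = $208.32 + $239.65 + $398.72 + $111.64 + $79.74 + $18.19 + $27.28 + $91.35 = $1,174.89
Net pay = $3,637.72 − $1,174.89 = $2,462.83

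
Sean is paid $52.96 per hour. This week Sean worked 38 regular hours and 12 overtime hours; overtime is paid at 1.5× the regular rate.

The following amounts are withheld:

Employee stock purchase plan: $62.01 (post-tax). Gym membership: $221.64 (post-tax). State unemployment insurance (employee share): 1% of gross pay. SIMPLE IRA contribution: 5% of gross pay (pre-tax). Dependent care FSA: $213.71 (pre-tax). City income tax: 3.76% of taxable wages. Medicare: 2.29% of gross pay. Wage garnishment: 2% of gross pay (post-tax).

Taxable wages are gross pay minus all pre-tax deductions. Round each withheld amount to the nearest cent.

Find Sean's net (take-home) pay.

$2065.31

Regular pay: 38 × $52.96 = $2012.48
Overtime pay: 12 × $52.96 × 1.5 = $953.28
Gross pay = $2012.48 + $953.28 = $2965.76
SIMPLE IRA contribution: $2965.76 × 0.05 = $148.29
Dependent care FSA: $213.71
Pre-tax total = $148.29 + $213.71 = $362.00
Taxable wages = $2965.76 − $362.00 = $2603.76
City income tax: $2603.76 × 0.0376 = $97.90
Medicare: $2965.76 × 0.0229 = $67.92
State unemployment insurance (employee share): $2965.76 × 0.01 = $29.66
Employee stock purchase plan: $62.01
Gym membership: $221.64
Wage garnishment: $2965.76 × 0.02 = $59.32
Total deductions = $148.29 + $213.71 + $97.90 + $67.92 + $29.66 + $62.01 + $221.64 + $59.32 = $900.45
Net pay = $2965.76 − $900.45 = $2065.31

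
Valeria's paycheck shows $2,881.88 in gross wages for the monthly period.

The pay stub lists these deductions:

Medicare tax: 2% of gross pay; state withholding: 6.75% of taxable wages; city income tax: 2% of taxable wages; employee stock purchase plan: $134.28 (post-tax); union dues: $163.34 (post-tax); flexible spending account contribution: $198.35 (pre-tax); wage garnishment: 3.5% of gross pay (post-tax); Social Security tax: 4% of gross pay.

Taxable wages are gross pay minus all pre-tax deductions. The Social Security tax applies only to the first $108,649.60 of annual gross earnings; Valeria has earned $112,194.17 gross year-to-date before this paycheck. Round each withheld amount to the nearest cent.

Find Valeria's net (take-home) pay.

Flexible spending account contribution: $198.35
Taxable wages = $2,881.88 − $198.35 = $2,683.53
City income tax: $2,683.53 × 0.02 = $53.67
State withholding: $2,683.53 × 0.0675 = $181.14
Social Security tax: annual cap $108,649.60 already reached (YTD $112,194.17), so $0.00
Medicare tax: $2,881.88 × 0.02 = $57.64
Wage garnishment: $2,881.88 × 0.035 = $100.87
Employee stock purchase plan: $134.28
Union dues: $163.34
Total deductions = $198.35 + $53.67 + $181.14 + $0.00 + $57.64 + $100.87 + $134.28 + $163.34 = $889.29
Net pay = $2,881.88 − $889.29 = $1,992.59

$1,992.59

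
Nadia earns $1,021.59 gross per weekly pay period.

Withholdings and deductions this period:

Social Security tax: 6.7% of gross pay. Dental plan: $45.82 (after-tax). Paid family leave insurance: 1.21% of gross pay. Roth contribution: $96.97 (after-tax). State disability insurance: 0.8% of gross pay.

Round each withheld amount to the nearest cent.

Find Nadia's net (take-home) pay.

Paid family leave insurance: $1,021.59 × 0.0121 = $12.36
Social Security tax: $1,021.59 × 0.067 = $68.45
State disability insurance: $1,021.59 × 0.008 = $8.17
Dental plan: $45.82
Roth contribution: $96.97
Total deductions = $12.36 + $68.45 + $8.17 + $45.82 + $96.97 = $231.77
Net pay = $1,021.59 − $231.77 = $789.82

$789.82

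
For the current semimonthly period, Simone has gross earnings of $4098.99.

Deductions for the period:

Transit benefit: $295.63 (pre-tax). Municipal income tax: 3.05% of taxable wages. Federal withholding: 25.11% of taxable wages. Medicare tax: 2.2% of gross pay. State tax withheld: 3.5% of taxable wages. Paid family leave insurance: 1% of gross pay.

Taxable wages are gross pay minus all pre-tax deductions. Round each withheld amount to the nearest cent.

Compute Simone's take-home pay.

$2468.05

Transit benefit: $295.63
Taxable wages = $4098.99 − $295.63 = $3803.36
State tax withheld: $3803.36 × 0.035 = $133.12
Federal withholding: $3803.36 × 0.2511 = $955.02
Municipal income tax: $3803.36 × 0.0305 = $116.00
Paid family leave insurance: $4098.99 × 0.01 = $40.99
Medicare tax: $4098.99 × 0.022 = $90.18
Total deductions = $295.63 + $133.12 + $955.02 + $116.00 + $40.99 + $90.18 = $1630.94
Net pay = $4098.99 − $1630.94 = $2468.05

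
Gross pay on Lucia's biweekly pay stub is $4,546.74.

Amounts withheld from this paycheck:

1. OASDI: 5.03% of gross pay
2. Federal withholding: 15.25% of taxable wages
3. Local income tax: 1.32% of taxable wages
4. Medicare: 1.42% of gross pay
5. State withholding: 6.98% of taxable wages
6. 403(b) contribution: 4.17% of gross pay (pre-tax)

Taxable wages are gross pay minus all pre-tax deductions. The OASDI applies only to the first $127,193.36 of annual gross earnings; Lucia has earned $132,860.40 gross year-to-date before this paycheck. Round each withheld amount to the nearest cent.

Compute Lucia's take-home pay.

$3,266.48

403(b) contribution: $4,546.74 × 0.0417 = $189.60
Taxable wages = $4,546.74 − $189.60 = $4,357.14
Federal withholding: $4,357.14 × 0.1525 = $664.46
Local income tax: $4,357.14 × 0.0132 = $57.51
State withholding: $4,357.14 × 0.0698 = $304.13
OASDI: annual cap $127,193.36 already reached (YTD $132,860.40), so $0.00
Medicare: $4,546.74 × 0.0142 = $64.56
Total deductions = $189.60 + $664.46 + $57.51 + $304.13 + $0.00 + $64.56 = $1,280.26
Net pay = $4,546.74 − $1,280.26 = $3,266.48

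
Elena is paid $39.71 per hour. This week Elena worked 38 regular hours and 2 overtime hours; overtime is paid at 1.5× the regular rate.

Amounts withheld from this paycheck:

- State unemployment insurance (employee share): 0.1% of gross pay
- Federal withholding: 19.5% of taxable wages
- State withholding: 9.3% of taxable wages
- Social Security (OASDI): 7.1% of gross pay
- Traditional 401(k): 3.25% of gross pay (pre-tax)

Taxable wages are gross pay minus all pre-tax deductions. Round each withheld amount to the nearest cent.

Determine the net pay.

Regular pay: 38 × $39.71 = $1508.98
Overtime pay: 2 × $39.71 × 1.5 = $119.13
Gross pay = $1508.98 + $119.13 = $1628.11
Traditional 401(k): $1628.11 × 0.0325 = $52.91
Taxable wages = $1628.11 − $52.91 = $1575.20
Federal withholding: $1575.20 × 0.195 = $307.16
State withholding: $1575.20 × 0.093 = $146.49
State unemployment insurance (employee share): $1628.11 × 0.001 = $1.63
Social Security (OASDI): $1628.11 × 0.071 = $115.60
Total deductions = $52.91 + $307.16 + $146.49 + $1.63 + $115.60 = $623.79
Net pay = $1628.11 − $623.79 = $1004.32

$1004.32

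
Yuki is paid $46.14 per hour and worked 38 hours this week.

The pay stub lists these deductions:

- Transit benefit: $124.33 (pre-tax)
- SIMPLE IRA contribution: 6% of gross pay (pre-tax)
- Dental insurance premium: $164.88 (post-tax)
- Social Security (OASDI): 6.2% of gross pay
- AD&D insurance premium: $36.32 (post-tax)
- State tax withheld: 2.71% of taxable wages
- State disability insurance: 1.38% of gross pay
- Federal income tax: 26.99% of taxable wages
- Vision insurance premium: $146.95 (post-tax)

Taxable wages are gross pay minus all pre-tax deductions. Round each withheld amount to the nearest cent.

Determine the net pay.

$590.17

Gross pay: 38 × $46.14 = $1,753.32
Transit benefit: $124.33
SIMPLE IRA contribution: $1,753.32 × 0.06 = $105.20
Pre-tax total = $124.33 + $105.20 = $229.53
Taxable wages = $1,753.32 − $229.53 = $1,523.79
Federal income tax: $1,523.79 × 0.2699 = $411.27
State tax withheld: $1,523.79 × 0.0271 = $41.29
Social Security (OASDI): $1,753.32 × 0.062 = $108.71
State disability insurance: $1,753.32 × 0.0138 = $24.20
Dental insurance premium: $164.88
Vision insurance premium: $146.95
AD&D insurance premium: $36.32
Total deductions = $124.33 + $105.20 + $411.27 + $41.29 + $108.71 + $24.20 + $164.88 + $146.95 + $36.32 = $1,163.15
Net pay = $1,753.32 − $1,163.15 = $590.17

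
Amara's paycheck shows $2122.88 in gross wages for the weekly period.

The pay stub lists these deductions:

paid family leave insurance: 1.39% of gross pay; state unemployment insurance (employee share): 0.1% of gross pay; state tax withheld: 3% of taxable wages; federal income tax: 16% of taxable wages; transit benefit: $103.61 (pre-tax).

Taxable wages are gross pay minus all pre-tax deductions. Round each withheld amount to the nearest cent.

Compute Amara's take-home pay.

$1603.98

Transit benefit: $103.61
Taxable wages = $2122.88 − $103.61 = $2019.27
Federal income tax: $2019.27 × 0.16 = $323.08
State tax withheld: $2019.27 × 0.03 = $60.58
Paid family leave insurance: $2122.88 × 0.0139 = $29.51
State unemployment insurance (employee share): $2122.88 × 0.001 = $2.12
Total deductions = $103.61 + $323.08 + $60.58 + $29.51 + $2.12 = $518.90
Net pay = $2122.88 − $518.90 = $1603.98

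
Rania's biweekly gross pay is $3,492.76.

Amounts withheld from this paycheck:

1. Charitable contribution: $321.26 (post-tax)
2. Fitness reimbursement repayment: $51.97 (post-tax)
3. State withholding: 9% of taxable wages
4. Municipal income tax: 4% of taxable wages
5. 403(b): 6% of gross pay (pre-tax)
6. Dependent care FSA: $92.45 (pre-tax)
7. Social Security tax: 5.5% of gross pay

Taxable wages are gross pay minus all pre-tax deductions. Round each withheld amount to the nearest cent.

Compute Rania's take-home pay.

$2,210.61

Dependent care FSA: $92.45
403(b): $3,492.76 × 0.06 = $209.57
Pre-tax total = $92.45 + $209.57 = $302.02
Taxable wages = $3,492.76 − $302.02 = $3,190.74
Municipal income tax: $3,190.74 × 0.04 = $127.63
State withholding: $3,190.74 × 0.09 = $287.17
Social Security tax: $3,492.76 × 0.055 = $192.10
Fitness reimbursement repayment: $51.97
Charitable contribution: $321.26
Total deductions = $92.45 + $209.57 + $127.63 + $287.17 + $192.10 + $51.97 + $321.26 = $1,282.15
Net pay = $3,492.76 − $1,282.15 = $2,210.61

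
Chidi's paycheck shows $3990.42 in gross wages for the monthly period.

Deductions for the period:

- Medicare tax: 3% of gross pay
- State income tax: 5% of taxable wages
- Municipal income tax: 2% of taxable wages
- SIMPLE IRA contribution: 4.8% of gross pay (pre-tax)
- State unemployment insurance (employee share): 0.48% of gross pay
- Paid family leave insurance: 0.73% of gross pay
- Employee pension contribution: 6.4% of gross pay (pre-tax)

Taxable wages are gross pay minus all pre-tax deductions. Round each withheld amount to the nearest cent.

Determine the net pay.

Employee pension contribution: $3990.42 × 0.064 = $255.39
SIMPLE IRA contribution: $3990.42 × 0.048 = $191.54
Pre-tax total = $255.39 + $191.54 = $446.93
Taxable wages = $3990.42 − $446.93 = $3543.49
Municipal income tax: $3543.49 × 0.02 = $70.87
State income tax: $3543.49 × 0.05 = $177.17
State unemployment insurance (employee share): $3990.42 × 0.0048 = $19.15
Medicare tax: $3990.42 × 0.03 = $119.71
Paid family leave insurance: $3990.42 × 0.0073 = $29.13
Total deductions = $255.39 + $191.54 + $70.87 + $177.17 + $19.15 + $119.71 + $29.13 = $862.96
Net pay = $3990.42 − $862.96 = $3127.46

$3127.46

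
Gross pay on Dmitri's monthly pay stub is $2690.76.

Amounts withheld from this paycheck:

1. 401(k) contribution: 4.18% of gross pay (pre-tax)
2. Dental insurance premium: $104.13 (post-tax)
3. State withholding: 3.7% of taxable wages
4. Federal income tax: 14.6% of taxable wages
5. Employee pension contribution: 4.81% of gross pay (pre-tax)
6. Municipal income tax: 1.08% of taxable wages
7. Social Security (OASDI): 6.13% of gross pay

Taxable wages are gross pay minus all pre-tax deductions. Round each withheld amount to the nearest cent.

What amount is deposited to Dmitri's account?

Employee pension contribution: $2690.76 × 0.0481 = $129.43
401(k) contribution: $2690.76 × 0.0418 = $112.47
Pre-tax total = $129.43 + $112.47 = $241.90
Taxable wages = $2690.76 − $241.90 = $2448.86
Municipal income tax: $2448.86 × 0.0108 = $26.45
State withholding: $2448.86 × 0.037 = $90.61
Federal income tax: $2448.86 × 0.146 = $357.53
Social Security (OASDI): $2690.76 × 0.0613 = $164.94
Dental insurance premium: $104.13
Total deductions = $129.43 + $112.47 + $26.45 + $90.61 + $357.53 + $164.94 + $104.13 = $985.56
Net pay = $2690.76 − $985.56 = $1705.20

$1705.20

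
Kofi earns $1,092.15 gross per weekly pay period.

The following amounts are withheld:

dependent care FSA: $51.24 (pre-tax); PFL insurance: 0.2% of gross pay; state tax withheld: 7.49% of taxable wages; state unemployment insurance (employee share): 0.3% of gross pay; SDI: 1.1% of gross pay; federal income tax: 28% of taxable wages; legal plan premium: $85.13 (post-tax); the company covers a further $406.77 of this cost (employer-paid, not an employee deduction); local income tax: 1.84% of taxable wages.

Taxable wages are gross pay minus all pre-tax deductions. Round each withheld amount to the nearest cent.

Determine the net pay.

Dependent care FSA: $51.24
Taxable wages = $1,092.15 − $51.24 = $1,040.91
Federal income tax: $1,040.91 × 0.28 = $291.45
State tax withheld: $1,040.91 × 0.0749 = $77.96
Local income tax: $1,040.91 × 0.0184 = $19.15
SDI: $1,092.15 × 0.011 = $12.01
PFL insurance: $1,092.15 × 0.002 = $2.18
State unemployment insurance (employee share): $1,092.15 × 0.003 = $3.28
Legal plan premium: $85.13
(Employer's $406.77 toward legal plan premium is not withheld from the employee.)
Total deductions = $51.24 + $291.45 + $77.96 + $19.15 + $12.01 + $2.18 + $3.28 + $85.13 = $542.40
Net pay = $1,092.15 − $542.40 = $549.75

$549.75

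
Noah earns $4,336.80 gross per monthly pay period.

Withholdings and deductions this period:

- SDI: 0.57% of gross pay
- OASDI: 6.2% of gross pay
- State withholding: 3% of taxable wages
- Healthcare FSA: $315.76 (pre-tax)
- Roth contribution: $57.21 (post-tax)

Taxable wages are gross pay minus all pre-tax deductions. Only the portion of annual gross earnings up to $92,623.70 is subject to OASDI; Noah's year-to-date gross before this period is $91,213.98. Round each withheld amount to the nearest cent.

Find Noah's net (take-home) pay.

Healthcare FSA: $315.76
Taxable wages = $4,336.80 − $315.76 = $4,021.04
State withholding: $4,021.04 × 0.03 = $120.63
OASDI: only $92,623.70 − $91,213.98 = $1,409.72 of this check is subject → $1,409.72 × 0.062 = $87.40
SDI: $4,336.80 × 0.0057 = $24.72
Roth contribution: $57.21
Total deductions = $315.76 + $120.63 + $87.40 + $24.72 + $57.21 = $605.72
Net pay = $4,336.80 − $605.72 = $3,731.08

$3,731.08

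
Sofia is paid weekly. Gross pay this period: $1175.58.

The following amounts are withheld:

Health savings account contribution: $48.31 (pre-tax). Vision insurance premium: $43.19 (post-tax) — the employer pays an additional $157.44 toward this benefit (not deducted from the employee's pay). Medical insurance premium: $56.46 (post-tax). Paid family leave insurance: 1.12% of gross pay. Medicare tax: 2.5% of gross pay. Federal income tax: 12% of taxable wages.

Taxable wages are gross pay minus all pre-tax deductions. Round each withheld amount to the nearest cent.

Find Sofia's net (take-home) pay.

$849.79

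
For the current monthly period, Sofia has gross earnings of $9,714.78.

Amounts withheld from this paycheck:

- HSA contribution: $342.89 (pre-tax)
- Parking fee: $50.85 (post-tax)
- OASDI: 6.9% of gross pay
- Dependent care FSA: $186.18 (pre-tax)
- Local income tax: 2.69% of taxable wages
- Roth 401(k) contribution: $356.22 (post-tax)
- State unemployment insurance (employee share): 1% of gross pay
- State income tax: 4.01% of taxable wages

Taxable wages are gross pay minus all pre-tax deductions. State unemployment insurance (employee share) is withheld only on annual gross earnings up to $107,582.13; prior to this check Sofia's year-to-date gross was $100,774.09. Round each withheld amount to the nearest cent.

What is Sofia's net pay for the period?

$7,424.79

Dependent care FSA: $186.18
HSA contribution: $342.89
Pre-tax total = $186.18 + $342.89 = $529.07
Taxable wages = $9,714.78 − $529.07 = $9,185.71
Local income tax: $9,185.71 × 0.0269 = $247.10
State income tax: $9,185.71 × 0.0401 = $368.35
State unemployment insurance (employee share): only $107,582.13 − $100,774.09 = $6,808.04 of this check is subject → $6,808.04 × 0.01 = $68.08
OASDI: $9,714.78 × 0.069 = $670.32
Roth 401(k) contribution: $356.22
Parking fee: $50.85
Total deductions = $186.18 + $342.89 + $247.10 + $368.35 + $68.08 + $670.32 + $356.22 + $50.85 = $2,289.99
Net pay = $9,714.78 − $2,289.99 = $7,424.79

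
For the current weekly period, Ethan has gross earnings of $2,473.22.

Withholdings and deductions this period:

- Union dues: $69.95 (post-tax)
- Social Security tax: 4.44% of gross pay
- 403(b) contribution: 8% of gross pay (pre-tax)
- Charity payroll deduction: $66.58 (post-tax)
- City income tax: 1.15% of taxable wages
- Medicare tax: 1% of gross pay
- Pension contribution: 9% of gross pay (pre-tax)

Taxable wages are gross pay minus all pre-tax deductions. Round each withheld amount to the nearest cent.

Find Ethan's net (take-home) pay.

$1,758.09

Pension contribution: $2,473.22 × 0.09 = $222.59
403(b) contribution: $2,473.22 × 0.08 = $197.86
Pre-tax total = $222.59 + $197.86 = $420.45
Taxable wages = $2,473.22 − $420.45 = $2,052.77
City income tax: $2,052.77 × 0.0115 = $23.61
Medicare tax: $2,473.22 × 0.01 = $24.73
Social Security tax: $2,473.22 × 0.0444 = $109.81
Union dues: $69.95
Charity payroll deduction: $66.58
Total deductions = $222.59 + $197.86 + $23.61 + $24.73 + $109.81 + $69.95 + $66.58 = $715.13
Net pay = $2,473.22 − $715.13 = $1,758.09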